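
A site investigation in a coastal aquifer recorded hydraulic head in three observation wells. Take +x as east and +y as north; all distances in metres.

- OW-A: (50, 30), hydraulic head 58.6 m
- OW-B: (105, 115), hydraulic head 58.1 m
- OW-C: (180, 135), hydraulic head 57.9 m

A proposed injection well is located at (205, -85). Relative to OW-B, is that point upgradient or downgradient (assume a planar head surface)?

upgradient

Differences from OW-A: to OW-B (Δx, Δy, Δh) = (55, 85, -0.5); to OW-C = (130, 105, -0.7).
Determinant of the coordinate differences = 55·105 − 130·85 = -5275.
∂h/∂x = [(-0.5)·105 − (-0.7)·85] / -5275 = -0.001327
∂h/∂y = [55·(-0.7) − 130·(-0.5)] / -5275 = -0.005024
Head at (205, -85) = 58.6 + (-0.001327)·(155) + (-0.005024)·(-115) = 58.97 m.
That is higher than the 58.1 m at OW-B, so the point is upgradient.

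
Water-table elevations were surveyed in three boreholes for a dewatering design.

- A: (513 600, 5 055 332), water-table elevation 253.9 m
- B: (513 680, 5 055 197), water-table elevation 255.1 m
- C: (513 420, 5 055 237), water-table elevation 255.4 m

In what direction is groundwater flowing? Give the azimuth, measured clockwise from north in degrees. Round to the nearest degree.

Taking A as reference: B−A = (80, -135, +1.2); C−A = (-180, -95, +1.5).
Solve a·Δx + b·Δy = Δh: det = 80·(-95) − (-180)·(-135) = -31900.
∂h/∂x = [(+1.2)·(-95) − (+1.5)·(-135)] / -31900 = -0.002774
∂h/∂y = [80·(+1.5) − (-180)·(+1.2)] / -31900 = -0.01053
Flow direction (−∇h) has components (+0.002774 E, +0.01053 N).
Azimuth = atan2(E, N) = atan2(+0.002774, +0.01053) = 14.8° ≈ 015°.

015°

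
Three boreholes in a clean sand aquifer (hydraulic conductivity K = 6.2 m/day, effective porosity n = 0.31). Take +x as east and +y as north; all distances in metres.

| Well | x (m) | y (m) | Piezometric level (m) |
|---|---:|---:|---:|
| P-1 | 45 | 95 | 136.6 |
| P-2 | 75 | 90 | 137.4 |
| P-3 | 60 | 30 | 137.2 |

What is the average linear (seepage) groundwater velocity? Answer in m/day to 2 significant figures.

Taking P-1 as reference: P-2−P-1 = (30, -5, +0.8); P-3−P-1 = (15, -65, +0.6).
Determinant of the coordinate differences = 30·(-65) − 15·(-5) = -1875.
∂h/∂x = [(+0.8)·(-65) − (+0.6)·(-5)] / -1875 = +0.02613
∂h/∂y = [30·(+0.6) − 15·(+0.8)] / -1875 = -0.003200
|∇h| = √(0.02613² + -0.003200²) = 0.02633
Seepage velocity v = K·i/n = 6.2 × 0.02633 / 0.31 = 0.5266 m/day.

0.53 m/day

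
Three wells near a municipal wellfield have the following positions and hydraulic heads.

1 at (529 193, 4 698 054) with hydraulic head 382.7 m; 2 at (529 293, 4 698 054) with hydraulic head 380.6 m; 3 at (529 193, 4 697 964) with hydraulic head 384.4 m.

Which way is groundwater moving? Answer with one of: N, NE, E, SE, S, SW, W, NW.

∂h/∂x = (380.6 − 382.7) / (529293 − 529193) = -0.02100
∂h/∂y = (384.4 − 382.7) / (4697964 − 4698054) = -0.01889
Flow = −∇h = (+0.02100 east, +0.01889 north), which points northeast.

NE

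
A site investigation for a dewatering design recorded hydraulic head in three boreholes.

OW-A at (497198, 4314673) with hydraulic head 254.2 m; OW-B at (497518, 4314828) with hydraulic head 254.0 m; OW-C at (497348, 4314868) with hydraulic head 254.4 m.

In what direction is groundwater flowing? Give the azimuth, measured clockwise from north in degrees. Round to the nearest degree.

143°

With h = a·x + b·y + c and OW-A as origin, the differences give:
  320·a + 155·b = -0.2
  150·a + 195·b = +0.2
Eliminate b (×195 and ×155, subtract): 39150·a = -70.00 → a = ∂h/∂x = -0.001788
Back-substitute: b = ∂h/∂y = +0.002401.
Flow direction (−∇h) has components (+0.001788 E, -0.002401 N).
Azimuth = atan2(E, N) = atan2(+0.001788, -0.002401) = 143.3° ≈ 143°.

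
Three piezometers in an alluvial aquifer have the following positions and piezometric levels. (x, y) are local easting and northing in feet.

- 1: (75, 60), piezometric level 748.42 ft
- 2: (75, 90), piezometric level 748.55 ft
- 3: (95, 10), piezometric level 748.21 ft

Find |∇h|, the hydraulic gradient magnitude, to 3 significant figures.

Taking 1 as reference: 2−1 = (0, 30, +0.13); 3−1 = (20, -50, -0.21).
Determinant of the coordinate differences = 0·(-50) − 20·30 = -600.
∂h/∂x = [(+0.13)·(-50) − (-0.21)·30] / -600 = +0.0003333
∂h/∂y = [0·(-0.21) − 20·(+0.13)] / -600 = +0.004333
|∇h| = √(0.0003333² + 0.004333²) = 0.004346

0.00435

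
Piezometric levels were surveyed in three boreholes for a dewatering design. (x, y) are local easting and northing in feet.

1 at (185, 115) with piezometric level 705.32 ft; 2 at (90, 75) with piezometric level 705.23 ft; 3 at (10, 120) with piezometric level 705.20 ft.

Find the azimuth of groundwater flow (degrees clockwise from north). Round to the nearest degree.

230°

Differences from 1: to 2 (Δx, Δy, Δh) = (-95, -40, -0.09); to 3 = (-175, 5, -0.12).
Determinant of the coordinate differences = (-95)·5 − (-175)·(-40) = -7475.
∂h/∂x = [(-0.09)·5 − (-0.12)·(-40)] / -7475 = +0.0007023
∂h/∂y = [(-95)·(-0.12) − (-175)·(-0.09)] / -7475 = +0.0005819
Flow direction (−∇h) has components (-0.0007023 E, -0.0005819 N).
Azimuth = atan2(E, N) = atan2(-0.0007023, -0.0005819) = 230.4° ≈ 230°.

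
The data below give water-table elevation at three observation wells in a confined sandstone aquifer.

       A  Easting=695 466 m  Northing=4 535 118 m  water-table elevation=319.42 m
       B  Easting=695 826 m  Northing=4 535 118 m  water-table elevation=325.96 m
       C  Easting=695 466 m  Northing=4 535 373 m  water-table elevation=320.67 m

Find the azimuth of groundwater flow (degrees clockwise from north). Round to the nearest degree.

255°

∂h/∂x = (325.96 − 319.42) / (695826 − 695466) = +0.01817
∂h/∂y = (320.67 − 319.42) / (4535373 − 4535118) = +0.004902
Flow direction (−∇h) has components (-0.01817 E, -0.004902 N).
Azimuth = atan2(E, N) = atan2(-0.01817, -0.004902) = 254.9° ≈ 255°.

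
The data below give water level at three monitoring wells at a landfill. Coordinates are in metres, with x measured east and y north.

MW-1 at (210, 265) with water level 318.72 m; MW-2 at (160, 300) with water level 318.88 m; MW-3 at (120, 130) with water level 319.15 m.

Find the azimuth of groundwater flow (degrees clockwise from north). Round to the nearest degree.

Taking MW-1 as reference: MW-2−MW-1 = (-50, 35, +0.16); MW-3−MW-1 = (-90, -135, +0.43).
Solve a·Δx + b·Δy = Δh: det = (-50)·(-135) − (-90)·35 = 9900.
∂h/∂x = [(+0.16)·(-135) − (+0.43)·35] / 9900 = -0.003702
∂h/∂y = [(-50)·(+0.43) − (-90)·(+0.16)] / 9900 = -0.0007172
Flow direction (−∇h) has components (+0.003702 E, +0.0007172 N).
Azimuth = atan2(E, N) = atan2(+0.003702, +0.0007172) = 79.0° ≈ 079°.

079°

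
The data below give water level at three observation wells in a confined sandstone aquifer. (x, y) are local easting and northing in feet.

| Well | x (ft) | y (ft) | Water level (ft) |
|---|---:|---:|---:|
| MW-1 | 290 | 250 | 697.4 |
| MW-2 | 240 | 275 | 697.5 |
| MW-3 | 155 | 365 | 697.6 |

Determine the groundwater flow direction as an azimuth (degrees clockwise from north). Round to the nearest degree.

062°

Taking MW-1 as reference: MW-2−MW-1 = (-50, 25, +0.1); MW-3−MW-1 = (-135, 115, +0.2).
Determinant of the coordinate differences = (-50)·115 − (-135)·25 = -2375.
∂h/∂x = [(+0.1)·115 − (+0.2)·25] / -2375 = -0.002737
∂h/∂y = [(-50)·(+0.2) − (-135)·(+0.1)] / -2375 = -0.001474
Flow direction (−∇h) has components (+0.002737 E, +0.001474 N).
Azimuth = atan2(E, N) = atan2(+0.002737, +0.001474) = 61.7° ≈ 062°.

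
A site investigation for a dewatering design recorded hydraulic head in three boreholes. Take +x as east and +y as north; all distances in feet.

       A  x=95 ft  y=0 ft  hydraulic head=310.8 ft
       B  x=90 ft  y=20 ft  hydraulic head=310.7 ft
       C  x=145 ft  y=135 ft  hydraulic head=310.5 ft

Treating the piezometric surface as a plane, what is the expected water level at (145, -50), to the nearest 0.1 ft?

311.2 ft

Three-point gradient (reference A): Δ to B = (-5, 20, -0.1), Δ to C = (50, 135, -0.3).
∂h/∂x = +0.004478, ∂h/∂y = -0.003881 (det = -1675).
h(145, -50) = 310.8 + (+0.004478)·(50) + (-0.003881)·(-50) = 310.8 +0.224 +0.194 = 311.218 ft.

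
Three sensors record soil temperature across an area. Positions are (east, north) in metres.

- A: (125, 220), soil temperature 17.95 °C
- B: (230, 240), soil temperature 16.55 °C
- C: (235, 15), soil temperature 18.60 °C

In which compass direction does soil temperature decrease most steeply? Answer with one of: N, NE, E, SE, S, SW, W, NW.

Differences from A: to B (Δx, Δy, Δh) = (105, 20, -1.40); to C = (110, -205, +0.65).
Determinant of the coordinate differences = 105·(-205) − 110·20 = -23725.
∂T/∂x = [(-1.40)·(-205) − (+0.65)·20] / -23725 = -0.01155
∂T/∂y = [105·(+0.65) − 110·(-1.40)] / -23725 = -0.009368
Steepest decrease is along −∇f = (+0.01155 E, +0.009368 N) → northeast.

NE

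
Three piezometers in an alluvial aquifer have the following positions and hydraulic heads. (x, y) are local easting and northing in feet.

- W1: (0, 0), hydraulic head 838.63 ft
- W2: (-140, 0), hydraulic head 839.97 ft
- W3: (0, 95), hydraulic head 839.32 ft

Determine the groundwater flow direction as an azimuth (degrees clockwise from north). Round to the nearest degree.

∂h/∂x = (839.97 − 838.63) / (-140 − 0) = -0.009571
∂h/∂y = (839.32 − 838.63) / (95 − 0) = +0.007263
Flow direction (−∇h) has components (+0.009571 E, -0.007263 N).
Azimuth = atan2(E, N) = atan2(+0.009571, -0.007263) = 127.2° ≈ 127°.

127°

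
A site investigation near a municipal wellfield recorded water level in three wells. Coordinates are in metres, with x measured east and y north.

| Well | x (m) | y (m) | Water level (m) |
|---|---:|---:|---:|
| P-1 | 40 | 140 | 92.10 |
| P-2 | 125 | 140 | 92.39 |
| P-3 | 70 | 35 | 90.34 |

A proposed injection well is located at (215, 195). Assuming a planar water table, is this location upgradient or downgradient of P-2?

With h = a·x + b·y + c and P-1 as origin, the differences give:
  85·a + 0·b = +0.29
  30·a + (-105)·b = -1.76
Eliminate b (×(-105) and ×0, subtract): -8925·a = -30.450 → a = ∂h/∂x = +0.003412
Back-substitute: b = ∂h/∂y = +0.01774.
Head at (215, 195) = 92.10 + (+0.003412)·(175) + (+0.01774)·(55) = 93.67 m.
That is higher than the 92.39 m at P-2, so the point is upgradient.

upgradient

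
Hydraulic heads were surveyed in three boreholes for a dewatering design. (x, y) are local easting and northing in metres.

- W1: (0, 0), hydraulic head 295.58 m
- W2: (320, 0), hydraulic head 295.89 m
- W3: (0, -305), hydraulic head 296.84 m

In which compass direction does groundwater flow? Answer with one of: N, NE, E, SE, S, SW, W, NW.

N

∂h/∂x = (295.89 − 295.58) / (320 − 0) = +0.0009688
∂h/∂y = (296.84 − 295.58) / (-305 − 0) = -0.004131
Flow = −∇h = (-0.0009688 east, +0.004131 north), which points north.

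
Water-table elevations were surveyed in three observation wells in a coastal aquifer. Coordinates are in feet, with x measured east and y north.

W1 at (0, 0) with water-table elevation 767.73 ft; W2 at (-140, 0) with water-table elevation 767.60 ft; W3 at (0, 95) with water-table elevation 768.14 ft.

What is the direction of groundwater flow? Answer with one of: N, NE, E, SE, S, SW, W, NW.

S

∂h/∂x = (767.60 − 767.73) / (-140 − 0) = +0.0009286
∂h/∂y = (768.14 − 767.73) / (95 − 0) = +0.004316
Flow = −∇h = (-0.0009286 east, -0.004316 north), which points south.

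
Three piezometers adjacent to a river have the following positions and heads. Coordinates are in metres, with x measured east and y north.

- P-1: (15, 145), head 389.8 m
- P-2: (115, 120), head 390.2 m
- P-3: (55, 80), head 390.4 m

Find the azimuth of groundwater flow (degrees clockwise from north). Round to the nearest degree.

With h = a·x + b·y + c and P-1 as origin, the differences give:
  100·a + (-25)·b = +0.4
  40·a + (-65)·b = +0.6
Eliminate b (×(-65) and ×(-25), subtract): -5500·a = -11.00 → a = ∂h/∂x = +0.002000
Back-substitute: b = ∂h/∂y = -0.008000.
Flow direction (−∇h) has components (-0.002000 E, +0.008000 N).
Azimuth = atan2(E, N) = atan2(-0.002000, +0.008000) = 346.0° ≈ 346°.

346°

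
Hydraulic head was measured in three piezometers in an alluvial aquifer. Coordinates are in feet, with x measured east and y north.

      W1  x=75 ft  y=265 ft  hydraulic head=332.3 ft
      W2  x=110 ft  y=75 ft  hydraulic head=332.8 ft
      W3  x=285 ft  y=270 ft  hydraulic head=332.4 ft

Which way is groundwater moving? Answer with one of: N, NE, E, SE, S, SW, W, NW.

Differences from W1: to W2 (Δx, Δy, Δh) = (35, -190, +0.5); to W3 = (210, 5, +0.1).
Solve a·Δx + b·Δy = Δh: det = 35·5 − 210·(-190) = 40075.
∂h/∂x = [(+0.5)·5 − (+0.1)·(-190)] / 40075 = +0.0005365
∂h/∂y = [35·(+0.1) − 210·(+0.5)] / 40075 = -0.002533
Flow = −∇h = (-0.0005365 east, +0.002533 north), which points north.

N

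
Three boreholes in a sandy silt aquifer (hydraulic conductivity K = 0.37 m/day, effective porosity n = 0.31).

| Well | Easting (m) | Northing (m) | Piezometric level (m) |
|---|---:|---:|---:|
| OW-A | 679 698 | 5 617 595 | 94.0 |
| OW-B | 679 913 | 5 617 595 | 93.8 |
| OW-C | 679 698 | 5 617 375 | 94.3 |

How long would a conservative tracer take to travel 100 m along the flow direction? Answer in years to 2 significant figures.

∂h/∂x = (93.8 − 94.0) / (679913 − 679698) = -0.0009302
∂h/∂y = (94.3 − 94.0) / (5617375 − 5617595) = -0.001364
|∇h| = √(-0.0009302² + -0.001364²) = 0.001651
Seepage velocity v = K·i/n = 0.37 × 0.001651 / 0.31 = 0.001971 m/day.
t = 100 / 0.001971 = 5.074e+04 days = 139 years.

140 years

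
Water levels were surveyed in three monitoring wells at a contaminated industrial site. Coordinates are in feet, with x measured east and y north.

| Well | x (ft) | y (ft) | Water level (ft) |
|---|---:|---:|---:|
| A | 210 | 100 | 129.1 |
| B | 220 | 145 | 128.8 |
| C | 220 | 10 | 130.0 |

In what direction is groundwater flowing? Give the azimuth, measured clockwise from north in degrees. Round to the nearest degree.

Differences from A: to B (Δx, Δy, Δh) = (10, 45, -0.3); to C = (10, -90, +0.9).
Determinant of the coordinate differences = 10·(-90) − 10·45 = -1350.
∂h/∂x = [(-0.3)·(-90) − (+0.9)·45] / -1350 = +0.01000
∂h/∂y = [10·(+0.9) − 10·(-0.3)] / -1350 = -0.008889
Flow direction (−∇h) has components (-0.01000 E, +0.008889 N).
Azimuth = atan2(E, N) = atan2(-0.01000, +0.008889) = 311.6° ≈ 312°.

312°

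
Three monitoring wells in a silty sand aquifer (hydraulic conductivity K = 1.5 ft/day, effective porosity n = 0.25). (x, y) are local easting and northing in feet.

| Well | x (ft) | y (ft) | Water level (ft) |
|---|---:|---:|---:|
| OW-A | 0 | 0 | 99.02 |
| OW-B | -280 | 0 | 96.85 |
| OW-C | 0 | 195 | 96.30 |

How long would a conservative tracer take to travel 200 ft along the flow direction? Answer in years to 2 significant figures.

∂h/∂x = (96.85 − 99.02) / (-280 − 0) = +0.007750
∂h/∂y = (96.30 − 99.02) / (195 − 0) = -0.01395
|∇h| = √(0.007750² + -0.01395²) = 0.01596
Seepage velocity v = K·i/n = 1.5 × 0.01596 / 0.25 = 0.09576 ft/day.
t = 200 / 0.09576 = 2089 days = 5.72 years.

5.7 years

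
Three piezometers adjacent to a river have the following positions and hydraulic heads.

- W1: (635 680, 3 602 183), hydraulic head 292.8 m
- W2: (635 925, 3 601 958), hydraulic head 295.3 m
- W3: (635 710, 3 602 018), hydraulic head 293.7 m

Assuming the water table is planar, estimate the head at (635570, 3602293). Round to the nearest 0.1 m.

Three-point gradient (reference W1): Δ to W2 = (245, -225, +2.5), Δ to W3 = (30, -165, +0.9).
∂h/∂x = +0.006236, ∂h/∂y = -0.004321 (det = -33675).
h(635570, 3602293) = 292.8 + (+0.006236)·(-110) + (-0.004321)·(110) = 292.8 -0.686 -0.475 = 291.639 m.

291.6 m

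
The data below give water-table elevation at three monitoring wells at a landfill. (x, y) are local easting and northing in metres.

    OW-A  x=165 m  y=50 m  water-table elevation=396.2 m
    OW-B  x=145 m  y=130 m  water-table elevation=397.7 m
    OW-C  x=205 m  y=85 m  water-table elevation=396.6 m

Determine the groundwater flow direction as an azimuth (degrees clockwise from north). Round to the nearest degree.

163°

Taking OW-A as reference: OW-B−OW-A = (-20, 80, +1.5); OW-C−OW-A = (40, 35, +0.4).
Solve a·Δx + b·Δy = Δh: det = (-20)·35 − 40·80 = -3900.
∂h/∂x = [(+1.5)·35 − (+0.4)·80] / -3900 = -0.005256
∂h/∂y = [(-20)·(+0.4) − 40·(+1.5)] / -3900 = +0.01744
Flow direction (−∇h) has components (+0.005256 E, -0.01744 N).
Azimuth = atan2(E, N) = atan2(+0.005256, -0.01744) = 163.2° ≈ 163°.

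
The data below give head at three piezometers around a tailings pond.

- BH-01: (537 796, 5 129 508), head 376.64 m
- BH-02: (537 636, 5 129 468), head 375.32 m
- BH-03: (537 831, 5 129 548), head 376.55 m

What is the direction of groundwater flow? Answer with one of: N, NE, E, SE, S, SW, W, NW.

With h = a·x + b·y + c and BH-01 as origin, the differences give:
  (-160)·a + (-40)·b = -1.32
  35·a + 40·b = -0.09
Eliminate b (×40 and ×(-40), subtract): -5000·a = -56.400 → a = ∂h/∂x = +0.01128
Back-substitute: b = ∂h/∂y = -0.01212.
Flow = −∇h = (-0.01128 east, +0.01212 north), which points northwest.

NW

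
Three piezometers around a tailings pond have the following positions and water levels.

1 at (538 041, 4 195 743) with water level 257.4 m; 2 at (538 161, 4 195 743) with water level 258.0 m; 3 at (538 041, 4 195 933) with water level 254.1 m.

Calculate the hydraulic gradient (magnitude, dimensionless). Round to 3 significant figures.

∂h/∂x = (258.0 − 257.4) / (538161 − 538041) = +0.005000
∂h/∂y = (254.1 − 257.4) / (4195933 − 4195743) = -0.01737
|∇h| = √(0.005000² + -0.01737²) = 0.01808

0.0181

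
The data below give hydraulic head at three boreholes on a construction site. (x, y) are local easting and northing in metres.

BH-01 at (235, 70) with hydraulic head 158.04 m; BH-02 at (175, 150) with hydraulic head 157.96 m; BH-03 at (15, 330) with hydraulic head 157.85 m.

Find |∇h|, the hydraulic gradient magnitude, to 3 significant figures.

0.00418

Differences from BH-01: to BH-02 (Δx, Δy, Δh) = (-60, 80, -0.08); to BH-03 = (-220, 260, -0.19).
Determinant of the coordinate differences = (-60)·260 − (-220)·80 = 2000.
∂h/∂x = [(-0.08)·260 − (-0.19)·80] / 2000 = -0.002800
∂h/∂y = [(-60)·(-0.19) − (-220)·(-0.08)] / 2000 = -0.003100
|∇h| = √(-0.002800² + -0.003100²) = 0.004177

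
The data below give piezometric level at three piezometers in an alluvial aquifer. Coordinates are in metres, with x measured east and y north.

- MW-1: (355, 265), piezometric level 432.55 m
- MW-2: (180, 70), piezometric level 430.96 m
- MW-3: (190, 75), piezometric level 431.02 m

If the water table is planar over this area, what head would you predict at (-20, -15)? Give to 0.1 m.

429.8 m

Differences from MW-1: to MW-2 (Δx, Δy, Δh) = (-175, -195, -1.59); to MW-3 = (-165, -190, -1.53).
Determinant of the coordinate differences = (-175)·(-190) − (-165)·(-195) = 1075.
∂h/∂x = [(-1.59)·(-190) − (-1.53)·(-195)] / 1075 = +0.003488
∂h/∂y = [(-175)·(-1.53) − (-165)·(-1.59)] / 1075 = +0.005023
h(-20, -15) = 432.55 + (+0.003488)·(-375) + (+0.005023)·(-280) = 432.55 -1.308 -1.407 = 429.835 m.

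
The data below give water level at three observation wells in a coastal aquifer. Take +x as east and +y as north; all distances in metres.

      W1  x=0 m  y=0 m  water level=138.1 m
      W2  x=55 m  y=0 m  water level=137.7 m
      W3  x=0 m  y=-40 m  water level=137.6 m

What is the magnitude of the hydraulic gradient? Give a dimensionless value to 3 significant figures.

0.0145

∂h/∂x = (137.7 − 138.1) / (55 − 0) = -0.007273
∂h/∂y = (137.6 − 138.1) / (-40 − 0) = +0.01250
|∇h| = √(-0.007273² + 0.01250²) = 0.01446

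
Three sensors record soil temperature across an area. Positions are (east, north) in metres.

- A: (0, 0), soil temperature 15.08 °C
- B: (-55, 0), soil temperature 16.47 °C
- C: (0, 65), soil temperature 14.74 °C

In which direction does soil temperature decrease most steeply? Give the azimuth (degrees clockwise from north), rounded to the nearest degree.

078°

∂T/∂x = (16.47 − 15.08) / (-55 − 0) = -0.02527
∂T/∂y = (14.74 − 15.08) / (65 − 0) = -0.005231
Steepest decrease is along −∇f: components (+0.02527 E, +0.005231 N).
Azimuth = atan2(+0.02527, +0.005231) = 78.3° ≈ 078°.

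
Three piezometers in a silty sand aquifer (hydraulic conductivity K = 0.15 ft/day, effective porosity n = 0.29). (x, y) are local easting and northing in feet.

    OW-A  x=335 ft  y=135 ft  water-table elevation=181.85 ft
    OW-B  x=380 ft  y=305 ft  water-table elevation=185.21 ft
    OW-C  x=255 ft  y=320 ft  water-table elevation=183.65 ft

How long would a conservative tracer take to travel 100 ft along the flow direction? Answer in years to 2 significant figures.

Taking OW-A as reference: OW-B−OW-A = (45, 170, +3.36); OW-C−OW-A = (-80, 185, +1.80).
Determinant of the coordinate differences = 45·185 − (-80)·170 = 21925.
∂h/∂x = [(+3.36)·185 − (+1.80)·170] / 21925 = +0.01439
∂h/∂y = [45·(+1.80) − (-80)·(+3.36)] / 21925 = +0.01595
|∇h| = √(0.01439² + 0.01595²) = 0.02148
Seepage velocity v = K·i/n = 0.15 × 0.02148 / 0.29 = 0.01111 ft/day.
t = 100 / 0.01111 = 9001 days = 24.6 years.

25 years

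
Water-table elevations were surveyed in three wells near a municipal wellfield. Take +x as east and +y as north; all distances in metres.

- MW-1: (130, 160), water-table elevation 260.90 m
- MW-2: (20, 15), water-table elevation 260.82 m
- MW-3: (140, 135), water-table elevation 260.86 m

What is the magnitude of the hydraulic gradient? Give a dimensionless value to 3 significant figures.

0.00153

With h = a·x + b·y + c and MW-1 as origin, the differences give:
  (-110)·a + (-145)·b = -0.08
  10·a + (-25)·b = -0.04
Eliminate b (×(-25) and ×(-145), subtract): 4200·a = -3.800 → a = ∂h/∂x = -0.0009048
Back-substitute: b = ∂h/∂y = +0.001238.
|∇h| = √(-0.0009048² + 0.001238²) = 0.001533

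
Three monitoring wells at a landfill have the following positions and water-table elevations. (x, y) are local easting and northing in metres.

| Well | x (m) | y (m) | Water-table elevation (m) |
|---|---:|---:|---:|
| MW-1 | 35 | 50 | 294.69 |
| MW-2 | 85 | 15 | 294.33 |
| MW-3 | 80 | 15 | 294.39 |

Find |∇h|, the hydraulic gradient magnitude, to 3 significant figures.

0.0138

Differences from MW-1: to MW-2 (Δx, Δy, Δh) = (50, -35, -0.36); to MW-3 = (45, -35, -0.30).
Solve a·Δx + b·Δy = Δh: det = 50·(-35) − 45·(-35) = -175.
∂h/∂x = [(-0.36)·(-35) − (-0.30)·(-35)] / -175 = -0.01200
∂h/∂y = [50·(-0.30) − 45·(-0.36)] / -175 = -0.006857
|∇h| = √(-0.01200² + -0.006857²) = 0.01382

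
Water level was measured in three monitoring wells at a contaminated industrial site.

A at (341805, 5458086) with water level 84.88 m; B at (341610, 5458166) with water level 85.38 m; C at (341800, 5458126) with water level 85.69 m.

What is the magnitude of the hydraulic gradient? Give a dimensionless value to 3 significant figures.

Three-point gradient (reference A): Δ to B = (-195, 80, +0.50), Δ to C = (-5, 40, +0.81).
∂h/∂x = +0.006054, ∂h/∂y = +0.02101 (det = -7400).
|∇h| = √(0.006054² + 0.02101²) = 0.02186

0.0219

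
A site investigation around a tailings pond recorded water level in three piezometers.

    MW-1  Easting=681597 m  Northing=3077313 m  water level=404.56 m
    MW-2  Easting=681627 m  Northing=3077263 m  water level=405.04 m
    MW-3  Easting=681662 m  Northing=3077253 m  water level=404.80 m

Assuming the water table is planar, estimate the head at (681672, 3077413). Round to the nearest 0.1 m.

With h = a·x + b·y + c and MW-1 as origin, the differences give:
  30·a + (-50)·b = +0.48
  65·a + (-60)·b = +0.24
Eliminate b (×(-60) and ×(-50), subtract): 1450·a = -16.800 → a = ∂h/∂x = -0.01159
Back-substitute: b = ∂h/∂y = -0.01655.
h(681672, 3077413) = 404.56 + (-0.01159)·(75) + (-0.01655)·(100) = 404.56 -0.869 -1.655 = 402.036 m.

402.0 m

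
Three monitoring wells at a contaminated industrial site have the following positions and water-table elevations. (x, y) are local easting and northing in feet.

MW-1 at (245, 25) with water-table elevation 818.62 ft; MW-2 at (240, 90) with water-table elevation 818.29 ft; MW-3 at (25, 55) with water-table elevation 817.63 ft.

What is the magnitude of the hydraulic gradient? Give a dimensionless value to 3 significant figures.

Taking MW-1 as reference: MW-2−MW-1 = (-5, 65, -0.33); MW-3−MW-1 = (-220, 30, -0.99).
Solve a·Δx + b·Δy = Δh: det = (-5)·30 − (-220)·65 = 14150.
∂h/∂x = [(-0.33)·30 − (-0.99)·65] / 14150 = +0.003848
∂h/∂y = [(-5)·(-0.99) − (-220)·(-0.33)] / 14150 = -0.004781
|∇h| = √(0.003848² + -0.004781²) = 0.006137

0.00614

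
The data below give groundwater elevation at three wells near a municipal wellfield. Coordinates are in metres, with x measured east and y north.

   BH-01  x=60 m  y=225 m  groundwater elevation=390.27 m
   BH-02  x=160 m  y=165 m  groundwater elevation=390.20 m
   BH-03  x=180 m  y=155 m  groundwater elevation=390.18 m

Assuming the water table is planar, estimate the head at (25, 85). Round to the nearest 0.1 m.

With h = a·x + b·y + c and BH-01 as origin, the differences give:
  100·a + (-60)·b = -0.07
  120·a + (-70)·b = -0.09
Eliminate b (×(-70) and ×(-60), subtract): 200·a = -0.500 → a = ∂h/∂x = -0.002500
Back-substitute: b = ∂h/∂y = -0.003000.
h(25, 85) = 390.27 + (-0.002500)·(-35) + (-0.003000)·(-140) = 390.27 +0.087 +0.420 = 390.777 m.

390.8 m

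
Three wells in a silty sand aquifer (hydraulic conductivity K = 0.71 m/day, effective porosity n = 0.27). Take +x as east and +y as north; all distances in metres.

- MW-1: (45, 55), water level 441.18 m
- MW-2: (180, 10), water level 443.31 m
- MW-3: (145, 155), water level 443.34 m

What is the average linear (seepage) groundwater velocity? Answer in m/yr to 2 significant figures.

Differences from MW-1: to MW-2 (Δx, Δy, Δh) = (135, -45, +2.13); to MW-3 = (100, 100, +2.16).
Determinant of the coordinate differences = 135·100 − 100·(-45) = 18000.
∂h/∂x = [(+2.13)·100 − (+2.16)·(-45)] / 18000 = +0.01723
∂h/∂y = [135·(+2.16) − 100·(+2.13)] / 18000 = +0.004367
|∇h| = √(0.01723² + 0.004367²) = 0.01777
Seepage velocity v = K·i/n = 0.71 × 0.01777 / 0.27 = 0.04673 m/day = 17.07 m/yr.

17 m/yr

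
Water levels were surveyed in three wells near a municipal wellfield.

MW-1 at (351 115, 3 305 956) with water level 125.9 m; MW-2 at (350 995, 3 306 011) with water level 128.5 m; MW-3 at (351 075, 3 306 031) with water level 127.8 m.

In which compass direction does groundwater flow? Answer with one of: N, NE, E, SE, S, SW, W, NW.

SE

With h = a·x + b·y + c and MW-1 as origin, the differences give:
  (-120)·a + 55·b = +2.6
  (-40)·a + 75·b = +1.9
Eliminate b (×75 and ×55, subtract): -6800·a = 90.50 → a = ∂h/∂x = -0.01331
Back-substitute: b = ∂h/∂y = +0.01824.
Flow = −∇h = (+0.01331 east, -0.01824 north), which points southeast.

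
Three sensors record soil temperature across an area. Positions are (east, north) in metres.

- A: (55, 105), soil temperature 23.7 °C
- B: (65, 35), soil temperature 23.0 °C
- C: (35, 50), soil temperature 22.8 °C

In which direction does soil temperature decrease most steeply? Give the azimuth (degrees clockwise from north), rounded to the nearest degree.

Three-point gradient (reference A): Δ to B = (10, -70, -0.7), Δ to C = (-20, -55, -0.9).
∂T/∂x = +0.01256, ∂T/∂y = +0.01179 (det = -1950).
Steepest decrease is along −∇f: components (-0.01256 E, -0.01179 N).
Azimuth = atan2(-0.01256, -0.01179) = 226.8° ≈ 227°.

227°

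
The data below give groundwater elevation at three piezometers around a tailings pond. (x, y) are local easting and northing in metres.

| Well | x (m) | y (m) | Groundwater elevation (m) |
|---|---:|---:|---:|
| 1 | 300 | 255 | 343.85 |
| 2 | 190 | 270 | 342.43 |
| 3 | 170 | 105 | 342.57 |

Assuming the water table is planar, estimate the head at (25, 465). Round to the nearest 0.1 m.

339.9 m

With h = a·x + b·y + c and 1 as origin, the differences give:
  (-110)·a + 15·b = -1.42
  (-130)·a + (-150)·b = -1.28
Eliminate b (×(-150) and ×15, subtract): 18450·a = 232.200 → a = ∂h/∂x = +0.01259
Back-substitute: b = ∂h/∂y = -0.002374.
h(25, 465) = 343.85 + (+0.01259)·(-275) + (-0.002374)·(210) = 343.85 -3.461 -0.499 = 339.890 m.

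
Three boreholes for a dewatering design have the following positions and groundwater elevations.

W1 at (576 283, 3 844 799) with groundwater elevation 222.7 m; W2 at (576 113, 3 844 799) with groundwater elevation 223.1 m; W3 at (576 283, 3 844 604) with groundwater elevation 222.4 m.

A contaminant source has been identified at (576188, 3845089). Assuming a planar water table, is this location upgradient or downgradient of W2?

∂h/∂x = (223.1 − 222.7) / (576113 − 576283) = -0.002353
∂h/∂y = (222.4 − 222.7) / (3844604 − 3844799) = +0.001538
Head at (576188, 3845089) = 222.7 + (-0.002353)·(-95) + (+0.001538)·(290) = 223.37 m.
That is higher than the 223.1 m at W2, so the point is upgradient.

upgradient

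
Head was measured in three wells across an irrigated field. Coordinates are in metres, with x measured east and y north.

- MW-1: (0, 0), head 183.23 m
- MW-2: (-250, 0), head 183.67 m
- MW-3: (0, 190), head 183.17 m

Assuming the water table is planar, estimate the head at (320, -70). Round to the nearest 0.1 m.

182.7 m

∂h/∂x = (183.67 − 183.23) / (-250 − 0) = -0.001760
∂h/∂y = (183.17 − 183.23) / (190 − 0) = -0.0003158
h(320, -70) = 183.23 + (-0.001760)·(320) + (-0.0003158)·(-70) = 183.23 -0.563 +0.022 = 182.689 m.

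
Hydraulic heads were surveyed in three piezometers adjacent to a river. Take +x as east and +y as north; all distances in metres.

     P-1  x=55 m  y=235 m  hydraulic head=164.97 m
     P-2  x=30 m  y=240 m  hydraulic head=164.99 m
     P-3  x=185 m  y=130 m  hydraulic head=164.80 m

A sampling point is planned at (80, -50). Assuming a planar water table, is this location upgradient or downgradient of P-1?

downgradient

Differences from P-1: to P-2 (Δx, Δy, Δh) = (-25, 5, +0.02); to P-3 = (130, -105, -0.17).
Solve a·Δx + b·Δy = Δh: det = (-25)·(-105) − 130·5 = 1975.
∂h/∂x = [(+0.02)·(-105) − (-0.17)·5] / 1975 = -0.0006329
∂h/∂y = [(-25)·(-0.17) − 130·(+0.02)] / 1975 = +0.0008354
Head at (80, -50) = 164.97 + (-0.0006329)·(25) + (+0.0008354)·(-285) = 164.72 m.
That is lower than the 164.97 m at P-1, so the point is downgradient.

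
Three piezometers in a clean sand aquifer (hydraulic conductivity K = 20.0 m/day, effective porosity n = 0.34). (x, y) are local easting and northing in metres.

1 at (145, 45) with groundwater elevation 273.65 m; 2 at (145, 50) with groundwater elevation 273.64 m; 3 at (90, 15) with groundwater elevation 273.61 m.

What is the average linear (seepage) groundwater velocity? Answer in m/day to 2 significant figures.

Taking 1 as reference: 2−1 = (0, 5, -0.01); 3−1 = (-55, -30, -0.04).
Solve a·Δx + b·Δy = Δh: det = 0·(-30) − (-55)·5 = 275.
∂h/∂x = [(-0.01)·(-30) − (-0.04)·5] / 275 = +0.001818
∂h/∂y = [0·(-0.04) − (-55)·(-0.01)] / 275 = -0.002000
|∇h| = √(0.001818² + -0.002000²) = 0.002703
Seepage velocity v = K·i/n = 20.0 × 0.002703 / 0.34 = 0.159 m/day.

0.16 m/day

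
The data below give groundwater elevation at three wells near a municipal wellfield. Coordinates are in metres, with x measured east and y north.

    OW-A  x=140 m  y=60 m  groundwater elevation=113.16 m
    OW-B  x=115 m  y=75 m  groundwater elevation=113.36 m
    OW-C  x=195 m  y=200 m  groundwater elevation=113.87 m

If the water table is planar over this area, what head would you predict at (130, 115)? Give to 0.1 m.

113.6 m

Taking OW-A as reference: OW-B−OW-A = (-25, 15, +0.20); OW-C−OW-A = (55, 140, +0.71).
Solve a·Δx + b·Δy = Δh: det = (-25)·140 − 55·15 = -4325.
∂h/∂x = [(+0.20)·140 − (+0.71)·15] / -4325 = -0.004012
∂h/∂y = [(-25)·(+0.71) − 55·(+0.20)] / -4325 = +0.006647
h(130, 115) = 113.16 + (-0.004012)·(-10) + (+0.006647)·(55) = 113.16 +0.040 +0.366 = 113.566 m.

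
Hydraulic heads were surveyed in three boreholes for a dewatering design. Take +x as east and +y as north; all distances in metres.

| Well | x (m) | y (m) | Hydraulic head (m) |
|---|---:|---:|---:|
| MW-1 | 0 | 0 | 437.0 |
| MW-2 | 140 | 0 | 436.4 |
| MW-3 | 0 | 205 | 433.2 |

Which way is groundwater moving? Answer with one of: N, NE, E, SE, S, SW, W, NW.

N

∂h/∂x = (436.4 − 437.0) / (140 − 0) = -0.004286
∂h/∂y = (433.2 − 437.0) / (205 − 0) = -0.01854
Flow = −∇h = (+0.004286 east, +0.01854 north), which points north.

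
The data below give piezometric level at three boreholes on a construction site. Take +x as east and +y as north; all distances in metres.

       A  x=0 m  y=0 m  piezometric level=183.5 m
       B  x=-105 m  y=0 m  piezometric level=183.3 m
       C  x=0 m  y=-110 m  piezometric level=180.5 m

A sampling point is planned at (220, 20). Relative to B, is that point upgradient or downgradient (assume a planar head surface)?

upgradient

∂h/∂x = (183.3 − 183.5) / (-105 − 0) = +0.001905
∂h/∂y = (180.5 − 183.5) / (-110 − 0) = +0.02727
Head at (220, 20) = 183.5 + (+0.001905)·(220) + (+0.02727)·(20) = 184.46 m.
That is higher than the 183.3 m at B, so the point is upgradient.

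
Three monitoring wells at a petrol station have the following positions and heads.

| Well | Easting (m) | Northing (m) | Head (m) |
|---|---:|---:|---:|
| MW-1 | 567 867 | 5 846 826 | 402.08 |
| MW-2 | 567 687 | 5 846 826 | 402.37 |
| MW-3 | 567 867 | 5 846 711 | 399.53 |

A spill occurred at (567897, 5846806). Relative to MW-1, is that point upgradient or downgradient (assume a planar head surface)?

downgradient

∂h/∂x = (402.37 − 402.08) / (567687 − 567867) = -0.001611
∂h/∂y = (399.53 − 402.08) / (5846711 − 5846826) = +0.02217
Head at (567897, 5846806) = 402.08 + (-0.001611)·(30) + (+0.02217)·(-20) = 401.59 m.
That is lower than the 402.08 m at MW-1, so the point is downgradient.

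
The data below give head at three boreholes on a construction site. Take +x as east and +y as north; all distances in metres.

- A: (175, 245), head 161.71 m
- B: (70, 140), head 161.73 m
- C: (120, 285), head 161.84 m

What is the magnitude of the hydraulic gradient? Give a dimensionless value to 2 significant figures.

Differences from A: to B (Δx, Δy, Δh) = (-105, -105, +0.02); to C = (-55, 40, +0.13).
Determinant of the coordinate differences = (-105)·40 − (-55)·(-105) = -9975.
∂h/∂x = [(+0.02)·40 − (+0.13)·(-105)] / -9975 = -0.001449
∂h/∂y = [(-105)·(+0.13) − (-55)·(+0.02)] / -9975 = +0.001258
|∇h| = √(-0.001449² + 0.001258²) = 0.001919

0.0019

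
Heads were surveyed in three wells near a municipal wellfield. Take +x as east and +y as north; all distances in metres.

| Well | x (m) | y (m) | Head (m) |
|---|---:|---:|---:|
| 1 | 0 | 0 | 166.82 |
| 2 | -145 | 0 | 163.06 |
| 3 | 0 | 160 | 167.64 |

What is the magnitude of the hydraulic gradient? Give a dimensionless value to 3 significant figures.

0.0264

∂h/∂x = (163.06 − 166.82) / (-145 − 0) = +0.02593
∂h/∂y = (167.64 − 166.82) / (160 − 0) = +0.005125
|∇h| = √(0.02593² + 0.005125²) = 0.02643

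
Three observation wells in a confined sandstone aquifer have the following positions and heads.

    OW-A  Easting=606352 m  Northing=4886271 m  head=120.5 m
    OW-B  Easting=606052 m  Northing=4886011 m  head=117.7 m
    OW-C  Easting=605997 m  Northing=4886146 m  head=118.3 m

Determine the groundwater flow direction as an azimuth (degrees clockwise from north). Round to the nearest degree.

Three-point gradient (reference OW-A): Δ to OW-B = (-300, -260, -2.8), Δ to OW-C = (-355, -125, -2.2).
∂h/∂x = +0.004051, ∂h/∂y = +0.006095 (det = -54800).
Flow direction (−∇h) has components (-0.004051 E, -0.006095 N).
Azimuth = atan2(E, N) = atan2(-0.004051, -0.006095) = 213.6° ≈ 214°.

214°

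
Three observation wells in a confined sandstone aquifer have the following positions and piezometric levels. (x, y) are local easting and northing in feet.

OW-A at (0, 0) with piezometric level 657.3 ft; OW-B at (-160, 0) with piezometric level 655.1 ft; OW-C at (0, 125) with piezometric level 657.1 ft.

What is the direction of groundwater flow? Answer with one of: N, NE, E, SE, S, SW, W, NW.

∂h/∂x = (655.1 − 657.3) / (-160 − 0) = +0.01375
∂h/∂y = (657.1 − 657.3) / (125 − 0) = -0.001600
Flow = −∇h = (-0.01375 east, +0.001600 north), which points west.

W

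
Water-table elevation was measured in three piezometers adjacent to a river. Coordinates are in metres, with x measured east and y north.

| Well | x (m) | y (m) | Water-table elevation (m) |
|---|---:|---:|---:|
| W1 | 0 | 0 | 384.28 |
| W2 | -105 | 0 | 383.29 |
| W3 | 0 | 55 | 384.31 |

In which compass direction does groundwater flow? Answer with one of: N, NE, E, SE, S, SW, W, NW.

∂h/∂x = (383.29 − 384.28) / (-105 − 0) = +0.009429
∂h/∂y = (384.31 − 384.28) / (55 − 0) = +0.0005455
Flow = −∇h = (-0.009429 east, -0.0005455 north), which points west.

W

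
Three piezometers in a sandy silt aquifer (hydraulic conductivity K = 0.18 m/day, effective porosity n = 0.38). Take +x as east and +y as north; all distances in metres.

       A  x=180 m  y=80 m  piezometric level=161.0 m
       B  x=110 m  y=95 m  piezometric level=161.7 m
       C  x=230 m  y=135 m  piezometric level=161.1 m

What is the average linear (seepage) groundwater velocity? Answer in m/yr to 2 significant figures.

With h = a·x + b·y + c and A as origin, the differences give:
  (-70)·a + 15·b = +0.7
  50·a + 55·b = +0.1
Eliminate b (×55 and ×15, subtract): -4600·a = 37.00 → a = ∂h/∂x = -0.008043
Back-substitute: b = ∂h/∂y = +0.009130.
|∇h| = √(-0.008043² + 0.009130²) = 0.01217
Seepage velocity v = K·i/n = 0.18 × 0.01217 / 0.38 = 0.005765 m/day = 2.106 m/yr.

2.1 m/yr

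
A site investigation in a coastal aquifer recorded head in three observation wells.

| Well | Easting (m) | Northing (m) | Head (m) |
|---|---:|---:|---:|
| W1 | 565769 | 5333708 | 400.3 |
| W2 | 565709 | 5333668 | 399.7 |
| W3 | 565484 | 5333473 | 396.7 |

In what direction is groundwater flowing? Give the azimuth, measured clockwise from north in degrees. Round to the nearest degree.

176°

With h = a·x + b·y + c and W1 as origin, the differences give:
  (-60)·a + (-40)·b = -0.6
  (-285)·a + (-235)·b = -3.6
Eliminate b (×(-235) and ×(-40), subtract): 2700·a = -3.00 → a = ∂h/∂x = -0.001111
Back-substitute: b = ∂h/∂y = +0.01667.
Flow direction (−∇h) has components (+0.001111 E, -0.01667 N).
Azimuth = atan2(E, N) = atan2(+0.001111, -0.01667) = 176.2° ≈ 176°.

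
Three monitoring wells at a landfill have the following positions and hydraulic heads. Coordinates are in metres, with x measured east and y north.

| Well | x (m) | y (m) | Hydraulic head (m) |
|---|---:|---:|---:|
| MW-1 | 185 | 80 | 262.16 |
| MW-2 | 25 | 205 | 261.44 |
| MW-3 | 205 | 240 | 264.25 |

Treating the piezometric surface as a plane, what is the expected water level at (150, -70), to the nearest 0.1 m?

Taking MW-1 as reference: MW-2−MW-1 = (-160, 125, -0.72); MW-3−MW-1 = (20, 160, +2.09).
Determinant of the coordinate differences = (-160)·160 − 20·125 = -28100.
∂h/∂x = [(-0.72)·160 − (+2.09)·125] / -28100 = +0.01340
∂h/∂y = [(-160)·(+2.09) − 20·(-0.72)] / -28100 = +0.01139
h(150, -70) = 262.16 + (+0.01340)·(-35) + (+0.01139)·(-150) = 262.16 -0.469 -1.708 = 259.983 m.

260.0 m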